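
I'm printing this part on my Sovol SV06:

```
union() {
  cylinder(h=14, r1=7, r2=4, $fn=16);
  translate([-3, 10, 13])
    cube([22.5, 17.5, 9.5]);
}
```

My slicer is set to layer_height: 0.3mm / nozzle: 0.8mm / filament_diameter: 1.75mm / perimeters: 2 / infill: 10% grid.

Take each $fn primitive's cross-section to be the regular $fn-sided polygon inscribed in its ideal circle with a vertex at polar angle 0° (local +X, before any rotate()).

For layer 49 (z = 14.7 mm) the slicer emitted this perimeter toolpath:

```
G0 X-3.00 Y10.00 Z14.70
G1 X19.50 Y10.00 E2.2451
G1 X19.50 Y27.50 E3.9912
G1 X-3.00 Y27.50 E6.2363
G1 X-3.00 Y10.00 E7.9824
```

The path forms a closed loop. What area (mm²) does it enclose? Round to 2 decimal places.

393.75 mm²

Apply the shoelace formula to the sequence of (X, Y) vertices; enclosed area = 393.75 mm².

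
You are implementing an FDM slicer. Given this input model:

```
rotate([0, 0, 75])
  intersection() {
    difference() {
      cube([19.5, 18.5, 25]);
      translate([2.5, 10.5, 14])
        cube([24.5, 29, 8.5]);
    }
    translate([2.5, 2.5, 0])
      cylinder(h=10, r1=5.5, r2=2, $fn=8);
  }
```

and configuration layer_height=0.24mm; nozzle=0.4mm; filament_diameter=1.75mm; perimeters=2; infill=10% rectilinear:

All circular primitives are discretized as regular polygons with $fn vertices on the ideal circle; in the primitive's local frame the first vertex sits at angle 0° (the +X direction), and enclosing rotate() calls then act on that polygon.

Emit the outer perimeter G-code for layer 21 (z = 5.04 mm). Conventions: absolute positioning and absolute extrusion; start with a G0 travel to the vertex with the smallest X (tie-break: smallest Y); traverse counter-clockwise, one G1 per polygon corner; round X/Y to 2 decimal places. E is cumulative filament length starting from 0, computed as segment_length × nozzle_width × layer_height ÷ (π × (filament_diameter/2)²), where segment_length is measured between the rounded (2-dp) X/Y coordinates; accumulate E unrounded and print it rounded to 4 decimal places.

G0 X-5.38 Y4.03 Z5.04
G1 X-5.02 Y1.35 E0.1079
G1 X0.00 Y0.00 E0.3154
G1 X1.35 Y5.02 E0.5229
G1 X-0.80 Y6.67 E0.6310
G1 X-3.64 Y6.30 E0.7454
G1 X-5.38 Y4.03 E0.8595

At z = 5.04 mm: the cube (footprint 19.5×18.5) is included at this height; the cube at (2.5, 10.5) does not reach this height (z outside [14, 22.5]); After the difference (first − rest): none of the subtracted shapes is present at this height, so the 19.5×18.5 cube is unchanged — 1 connected region; the cone at (2.5, 2.5) (r1=5.5→r2=2) has section circumradius 3.736 here — a regular 8-gon; Keeping only the common overlap: the cone at (2.5, 2.5) partially overlaps the result so far; clipping to the common part keeps 32.21 mm² — 1 connected region; (rotated 75° about Z; rotation is an isometry so areas/perimeters/island counts are preserved). The outline is a single polygon with 6 vertices. Extrusion per mm of travel: 0.4 × 0.24 / (π × 0.875²) = 0.039912. Accumulating E over each segment gives final E = 0.8595.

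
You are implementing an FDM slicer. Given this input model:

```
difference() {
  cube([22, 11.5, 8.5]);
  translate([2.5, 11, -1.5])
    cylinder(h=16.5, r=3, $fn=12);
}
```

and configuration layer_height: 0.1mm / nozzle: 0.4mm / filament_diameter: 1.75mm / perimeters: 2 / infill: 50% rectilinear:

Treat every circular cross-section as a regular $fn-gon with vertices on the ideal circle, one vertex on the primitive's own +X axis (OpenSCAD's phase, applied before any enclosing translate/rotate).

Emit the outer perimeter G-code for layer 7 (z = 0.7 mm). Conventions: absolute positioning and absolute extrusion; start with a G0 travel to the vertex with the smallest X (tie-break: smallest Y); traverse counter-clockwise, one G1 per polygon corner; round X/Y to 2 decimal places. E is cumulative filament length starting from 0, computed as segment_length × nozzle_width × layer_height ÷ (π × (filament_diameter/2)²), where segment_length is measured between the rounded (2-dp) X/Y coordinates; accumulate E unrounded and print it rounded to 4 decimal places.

G0 X0.00 Y0.00 Z0.70
G1 X22.00 Y0.00 E0.3659
G1 X22.00 Y11.50 E0.5571
G1 X5.37 Y11.50 E0.8337
G1 X5.50 Y11.00 E0.8423
G1 X5.10 Y9.50 E0.8681
G1 X4.00 Y8.40 E0.8939
G1 X2.50 Y8.00 E0.9198
G1 X1.00 Y8.40 E0.9456
G1 X0.00 Y9.40 E0.9691
G1 X0.00 Y0.00 E1.1254

At z = 0.7 mm: the 22×11.5 cube contributes its full rectangle; the r=3 cylinder at (2.5, 11) gives a regular 12-gon of circumradius 3 (constant along its height); After the difference (first − rest): starting from the 22×11.5 cube, the r=3 cylinder at (2.5, 11) partially overlaps it — only the 15.76 mm² overlap (of its 27.00 mm²) is removed, clipping the outline — 1 connected region. The outline is a single polygon with 10 vertices. Extrusion per mm of travel: 0.4 × 0.1 / (π × 0.875²) = 0.016630. Accumulating E over each segment gives final E = 1.1254.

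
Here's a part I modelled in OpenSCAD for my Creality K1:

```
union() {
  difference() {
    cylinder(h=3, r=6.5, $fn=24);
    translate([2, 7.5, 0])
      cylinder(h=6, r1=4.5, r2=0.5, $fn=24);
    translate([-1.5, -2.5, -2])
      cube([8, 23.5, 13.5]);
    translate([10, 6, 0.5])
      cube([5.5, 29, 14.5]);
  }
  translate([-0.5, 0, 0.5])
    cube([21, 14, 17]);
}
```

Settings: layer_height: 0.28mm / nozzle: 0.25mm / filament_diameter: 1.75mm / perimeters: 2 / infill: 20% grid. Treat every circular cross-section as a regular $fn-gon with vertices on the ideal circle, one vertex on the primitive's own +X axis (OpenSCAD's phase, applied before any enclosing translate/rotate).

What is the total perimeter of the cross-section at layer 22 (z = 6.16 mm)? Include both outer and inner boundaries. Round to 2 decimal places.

At z = 6.16 mm: the cylinder does not reach this height (z outside [0, 3]); the cone at (2, 7.5) is absent (z outside [0, 6]); the cube at (-1.5, -2.5) is present — its section is the full 8×23.5 rectangle (perimeter 63.00 mm); the cube at (10, 6) is present — its section is the full 5.5×29 rectangle (perimeter 69.00 mm); Subtracting the remaining from the first: the first operand is absent here, so nothing remains; the cube at (-0.5, 0) is present — its section is the full 21×14 rectangle (perimeter 70.00 mm); Taking the union: only the 21×14 cube at (-0.5, 0) is present, so the union is just that shape — boundary = 70.00 mm. Overall, the cross-section is a single solid region. Total boundary length (outer) = 70.00 mm.

70.00 mm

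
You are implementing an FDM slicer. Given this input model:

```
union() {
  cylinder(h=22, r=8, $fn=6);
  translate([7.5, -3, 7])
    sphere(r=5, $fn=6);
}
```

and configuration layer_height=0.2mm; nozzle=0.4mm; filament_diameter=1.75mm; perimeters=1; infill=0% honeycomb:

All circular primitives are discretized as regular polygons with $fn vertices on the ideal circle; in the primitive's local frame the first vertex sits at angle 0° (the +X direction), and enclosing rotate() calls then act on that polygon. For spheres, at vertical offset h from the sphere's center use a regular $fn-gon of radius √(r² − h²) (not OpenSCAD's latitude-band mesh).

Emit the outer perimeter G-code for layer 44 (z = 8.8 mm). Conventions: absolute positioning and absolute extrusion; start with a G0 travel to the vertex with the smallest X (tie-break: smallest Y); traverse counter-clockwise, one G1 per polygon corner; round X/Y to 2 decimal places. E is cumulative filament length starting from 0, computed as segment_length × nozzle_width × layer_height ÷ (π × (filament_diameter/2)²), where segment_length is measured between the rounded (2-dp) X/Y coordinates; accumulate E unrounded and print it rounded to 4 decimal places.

At z = 8.8 mm: the r=8 cylinder gives a regular 6-gon of circumradius 8 (constant along its height); the r=5 sphere at (7.5, -3) slices to a regular 6-gon of circumradius 4.665 (√(r²−h²) with h=1.8 from center); Combining (union): the regions partially overlap (shared area 18.35 mm²), so overlapping operands fuse into one piece — 1 connected region. The outline is a single polygon with 11 vertices. Extrusion per mm of travel: 0.4 × 0.2 / (π × 0.875²) = 0.033260. Accumulating E over each segment gives final E = 1.9146.

G0 X-8.00 Y0.00 Z8.80
G1 X-4.00 Y-6.93 E0.2661
G1 X4.00 Y-6.93 E0.5322
G1 X4.55 Y-5.97 E0.5690
G1 X5.17 Y-7.04 E0.6101
G1 X9.83 Y-7.04 E0.7651
G1 X12.16 Y-3.00 E0.9203
G1 X9.83 Y1.04 E1.0754
G1 X7.40 Y1.04 E1.1562
G1 X4.00 Y6.93 E1.3824
G1 X-4.00 Y6.93 E1.6485
G1 X-8.00 Y0.00 E1.9146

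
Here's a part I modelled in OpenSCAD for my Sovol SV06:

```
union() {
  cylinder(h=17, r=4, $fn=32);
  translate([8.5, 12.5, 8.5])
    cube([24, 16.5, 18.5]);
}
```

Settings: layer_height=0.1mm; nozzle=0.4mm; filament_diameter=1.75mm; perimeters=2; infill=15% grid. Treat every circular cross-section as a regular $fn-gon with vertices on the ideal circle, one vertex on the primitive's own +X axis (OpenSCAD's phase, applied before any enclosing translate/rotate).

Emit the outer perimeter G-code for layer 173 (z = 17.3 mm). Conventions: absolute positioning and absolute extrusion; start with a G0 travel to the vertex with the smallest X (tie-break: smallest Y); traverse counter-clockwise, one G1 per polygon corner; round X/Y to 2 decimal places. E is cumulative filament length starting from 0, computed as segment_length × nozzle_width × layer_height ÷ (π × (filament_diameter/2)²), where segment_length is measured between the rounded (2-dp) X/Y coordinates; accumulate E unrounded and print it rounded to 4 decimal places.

At z = 17.3 mm: the cylinder is absent (z outside [0, 17]); the cube at (8.5, 12.5) is present — its section is the full 24×16.5 rectangle; Taking the union: only the 24×16.5 cube at (8.5, 12.5) is present, so the union is just that shape — 1 connected region. The outline is a single polygon with 4 vertices. Extrusion per mm of travel: 0.4 × 0.1 / (π × 0.875²) = 0.016630. Accumulating E over each segment gives final E = 1.3470.

G0 X8.50 Y12.50 Z17.30
G1 X32.50 Y12.50 E0.3991
G1 X32.50 Y29.00 E0.6735
G1 X8.50 Y29.00 E1.0726
G1 X8.50 Y12.50 E1.3470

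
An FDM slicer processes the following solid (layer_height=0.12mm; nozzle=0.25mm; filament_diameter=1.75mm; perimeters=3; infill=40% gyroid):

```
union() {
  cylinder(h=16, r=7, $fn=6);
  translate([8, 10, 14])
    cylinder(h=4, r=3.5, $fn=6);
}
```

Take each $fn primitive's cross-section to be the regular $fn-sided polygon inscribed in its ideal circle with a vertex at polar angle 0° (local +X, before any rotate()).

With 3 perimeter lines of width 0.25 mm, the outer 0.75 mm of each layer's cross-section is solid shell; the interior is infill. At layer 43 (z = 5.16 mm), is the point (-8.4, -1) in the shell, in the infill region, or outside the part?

outside

At z = 5.16 mm: the r=7 cylinder gives a regular 6-gon of circumradius 7 (constant along its height); the cylinder at (8, 10) does not reach this height (z outside [14, 18]); Merging all regions: only the r=7 cylinder is present, so the union is just that shape — 1 connected region. Overall, the cross-section is a single solid region. The nearest boundary edge runs (-7.00, 0.00)→(-3.50, -6.06); distance from the point to it = 1.71 mm. The point is not inside any of the regions above, so it lies outside the cross-section (1.71 mm from the nearest boundary).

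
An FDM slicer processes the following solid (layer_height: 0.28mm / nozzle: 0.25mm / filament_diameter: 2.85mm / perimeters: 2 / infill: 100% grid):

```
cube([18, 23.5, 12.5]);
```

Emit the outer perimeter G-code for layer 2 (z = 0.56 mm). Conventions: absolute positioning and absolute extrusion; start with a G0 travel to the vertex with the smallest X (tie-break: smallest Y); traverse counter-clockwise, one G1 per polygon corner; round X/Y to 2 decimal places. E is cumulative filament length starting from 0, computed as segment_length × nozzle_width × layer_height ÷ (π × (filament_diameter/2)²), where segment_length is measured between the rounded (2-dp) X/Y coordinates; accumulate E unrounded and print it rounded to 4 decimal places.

At z = 0.56 mm: the cube (footprint 18×23.5) is included at this height. The outline is a single polygon with 4 vertices. Extrusion per mm of travel: 0.25 × 0.28 / (π × 1.425²) = 0.010973. Accumulating E over each segment gives final E = 0.9107.

G0 X0.00 Y0.00 Z0.56
G1 X18.00 Y0.00 E0.1975
G1 X18.00 Y23.50 E0.4554
G1 X0.00 Y23.50 E0.6529
G1 X0.00 Y0.00 E0.9107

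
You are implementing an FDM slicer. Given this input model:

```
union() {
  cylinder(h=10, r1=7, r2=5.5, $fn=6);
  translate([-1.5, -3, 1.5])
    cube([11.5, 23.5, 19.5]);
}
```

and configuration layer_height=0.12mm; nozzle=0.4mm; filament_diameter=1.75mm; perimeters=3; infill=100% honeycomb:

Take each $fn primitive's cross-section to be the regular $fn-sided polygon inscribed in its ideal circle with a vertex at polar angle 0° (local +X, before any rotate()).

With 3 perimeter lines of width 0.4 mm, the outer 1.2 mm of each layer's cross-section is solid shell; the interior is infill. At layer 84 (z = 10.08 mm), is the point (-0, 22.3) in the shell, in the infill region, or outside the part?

outside

At z = 10.08 mm: the cone does not reach this height (z outside [0, 10]); the cube at (-1.5, -3) (footprint 11.5×23.5) is included at this height; Taking the union: only the 11.5×23.5 cube at (-1.5, -3) is present, so the union is just that shape — 1 connected region. Overall, the cross-section is a single solid region. The nearest boundary edge runs (10.00, 20.50)→(-1.50, 20.50); distance from the point to it = 1.80 mm. The point is not inside any of the regions above, so it lies outside the cross-section (1.80 mm from the nearest boundary).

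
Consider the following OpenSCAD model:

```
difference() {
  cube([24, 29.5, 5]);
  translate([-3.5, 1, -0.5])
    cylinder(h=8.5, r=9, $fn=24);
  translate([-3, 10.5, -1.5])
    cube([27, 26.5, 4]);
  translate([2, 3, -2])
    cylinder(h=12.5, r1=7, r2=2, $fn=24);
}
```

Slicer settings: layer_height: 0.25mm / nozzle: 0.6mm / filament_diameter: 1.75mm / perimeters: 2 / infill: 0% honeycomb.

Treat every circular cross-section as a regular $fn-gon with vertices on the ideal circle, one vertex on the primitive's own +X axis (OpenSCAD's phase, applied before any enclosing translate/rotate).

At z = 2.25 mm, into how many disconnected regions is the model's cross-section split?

At z = 2.25 mm: the 24×29.5 cube contributes its full rectangle; the r=9 cylinder at (-3.5, 1) gives a regular 24-gon of circumradius 9 (constant along its height); the cube at (-3, 10.5) (footprint 27×26.5) is included at this height; the cone at (2, 3): at t=0.340 of its height the radius interpolates to r₁+(r₂−r₁)t = 5.300, giving a regular 24-gon of that circumradius; Taking the first minus the rest: starting from the 24×29.5 cube, the r=9 cylinder at (-3.5, 1) partially overlaps it — only the 37.83 mm² overlap (of its 251.57 mm²) is removed, clipping the outline; the 27×26.5 cube at (-3, 10.5) partially overlaps it — only the 456.00 mm² overlap (of its 715.50 mm²) is removed, clipping the outline; the cone at (2, 3) partially overlaps it — only the 16.35 mm² overlap (of its 87.24 mm²) is removed, clipping the outline — 1 connected region. The result has 1 disconnected region.

1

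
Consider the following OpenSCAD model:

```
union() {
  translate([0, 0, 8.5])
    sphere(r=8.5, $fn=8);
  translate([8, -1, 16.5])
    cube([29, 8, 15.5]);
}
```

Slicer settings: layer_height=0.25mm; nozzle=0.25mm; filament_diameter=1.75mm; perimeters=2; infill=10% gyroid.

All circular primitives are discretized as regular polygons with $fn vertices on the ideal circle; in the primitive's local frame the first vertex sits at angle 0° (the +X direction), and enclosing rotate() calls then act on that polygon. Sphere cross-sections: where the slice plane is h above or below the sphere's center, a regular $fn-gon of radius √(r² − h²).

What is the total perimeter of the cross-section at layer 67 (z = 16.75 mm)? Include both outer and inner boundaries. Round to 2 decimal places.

86.53 mm

At z = 16.75 mm: the r=8.5 sphere contributes a regular 8-gon of circumradius √(8.5²−8.25²) = 2.046 (perimeter = 2·8·2.046·sin(180°/8) = 12.53 mm); the 29×8 cube at (8, -1) contributes its full rectangle (perimeter 74.00 mm); Taking the union: the 2 present regions are separate (no shared area or edge), so areas and boundary lengths simply add and each stays a separate island — boundary = 86.53 mm. Overall, the cross-section has 2 separate islands. Total boundary length (outer) = 86.53 mm.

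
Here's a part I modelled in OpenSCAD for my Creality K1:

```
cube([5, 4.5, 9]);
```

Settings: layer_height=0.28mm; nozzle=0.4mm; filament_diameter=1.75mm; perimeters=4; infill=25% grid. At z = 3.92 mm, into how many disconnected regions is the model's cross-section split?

1

At z = 3.92 mm: the cube (footprint 5×4.5) is included at this height. The result has 1 disconnected region.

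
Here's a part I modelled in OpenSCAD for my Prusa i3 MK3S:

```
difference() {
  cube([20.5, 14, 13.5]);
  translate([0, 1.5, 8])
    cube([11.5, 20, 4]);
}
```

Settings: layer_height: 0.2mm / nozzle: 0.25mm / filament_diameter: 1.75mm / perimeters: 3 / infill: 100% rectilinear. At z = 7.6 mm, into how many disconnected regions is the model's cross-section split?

At z = 7.6 mm: the 20.5×14 cube contributes its full rectangle; the cube at (0, 1.5) does not reach this height (z outside [8, 12]); Subtracting the remaining from the first: none of the subtracted shapes is present at this height, so the 20.5×14 cube is unchanged — 1 connected region. The result has 1 disconnected region.

1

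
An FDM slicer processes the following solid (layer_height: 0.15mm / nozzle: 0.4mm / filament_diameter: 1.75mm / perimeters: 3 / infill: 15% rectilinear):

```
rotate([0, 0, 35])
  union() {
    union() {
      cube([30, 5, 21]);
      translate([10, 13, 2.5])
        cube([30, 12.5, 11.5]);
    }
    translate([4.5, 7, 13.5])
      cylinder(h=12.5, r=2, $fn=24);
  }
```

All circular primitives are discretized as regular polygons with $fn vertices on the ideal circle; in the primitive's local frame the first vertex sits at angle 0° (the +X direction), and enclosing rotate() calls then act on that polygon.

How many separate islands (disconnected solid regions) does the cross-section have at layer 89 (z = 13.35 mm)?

At z = 13.35 mm: the cube is present — its section is the full 30×5 rectangle; the cube at (10, 13) (footprint 30×12.5) is included at this height; Taking the union: the 2 present regions are separate (no shared area or edge), so areas and boundary lengths simply add and each stays a separate island — 2 connected regions; the cylinder at (4.5, 7) does not reach this height (z outside [13.5, 26]); Merging all regions: only the result so far is present, so the union is just that shape — 2 connected regions; (rotated 35° about Z; rotation is an isometry so areas/perimeters/island counts are preserved). Overall, the cross-section has 2 separate islands. Island count = 2.

2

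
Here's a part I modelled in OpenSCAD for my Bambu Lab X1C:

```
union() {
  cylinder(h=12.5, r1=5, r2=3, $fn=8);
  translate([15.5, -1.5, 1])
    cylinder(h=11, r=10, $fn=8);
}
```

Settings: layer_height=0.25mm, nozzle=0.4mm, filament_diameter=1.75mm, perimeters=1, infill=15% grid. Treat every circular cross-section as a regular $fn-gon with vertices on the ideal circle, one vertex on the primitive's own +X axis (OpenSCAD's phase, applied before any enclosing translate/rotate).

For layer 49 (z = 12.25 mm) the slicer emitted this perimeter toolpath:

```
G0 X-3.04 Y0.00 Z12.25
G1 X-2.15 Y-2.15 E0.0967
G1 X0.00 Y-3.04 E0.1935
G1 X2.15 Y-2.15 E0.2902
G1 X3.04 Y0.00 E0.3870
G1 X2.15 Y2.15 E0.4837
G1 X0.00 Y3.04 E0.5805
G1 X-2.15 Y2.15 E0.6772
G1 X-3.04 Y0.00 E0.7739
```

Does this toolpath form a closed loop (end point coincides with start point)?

yes

Start point (G0): (-3.04, 0.00). End point (last G1): the path returns to the start — closed.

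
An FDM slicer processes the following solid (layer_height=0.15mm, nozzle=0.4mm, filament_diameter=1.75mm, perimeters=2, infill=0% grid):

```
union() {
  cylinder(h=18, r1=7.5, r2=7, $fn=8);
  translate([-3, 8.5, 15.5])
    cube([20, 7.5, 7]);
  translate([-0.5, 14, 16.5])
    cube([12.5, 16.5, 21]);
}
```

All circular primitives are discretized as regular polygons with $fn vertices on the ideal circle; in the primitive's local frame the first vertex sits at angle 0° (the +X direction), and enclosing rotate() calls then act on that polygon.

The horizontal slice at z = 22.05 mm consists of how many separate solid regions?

1

At z = 22.05 mm: the cone is absent (z outside [0, 18]); the cube at (-3, 8.5) (footprint 20×7.5) is included at this height; the 12.5×16.5 cube at (-0.5, 14) contributes its full rectangle; Merging all regions: the regions partially overlap (shared area 25.00 mm²), so overlapping operands fuse into one piece — 1 connected region. The result has 1 disconnected region.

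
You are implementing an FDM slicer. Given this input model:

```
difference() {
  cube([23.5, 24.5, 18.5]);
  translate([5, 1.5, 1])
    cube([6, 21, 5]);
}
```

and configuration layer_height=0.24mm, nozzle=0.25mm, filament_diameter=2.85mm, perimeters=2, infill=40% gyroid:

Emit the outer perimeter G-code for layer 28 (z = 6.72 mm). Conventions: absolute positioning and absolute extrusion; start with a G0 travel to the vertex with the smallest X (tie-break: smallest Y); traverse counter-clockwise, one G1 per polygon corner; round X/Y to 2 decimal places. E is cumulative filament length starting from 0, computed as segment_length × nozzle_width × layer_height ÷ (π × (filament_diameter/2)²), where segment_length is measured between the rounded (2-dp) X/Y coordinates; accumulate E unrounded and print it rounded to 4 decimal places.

G0 X0.00 Y0.00 Z6.72
G1 X23.50 Y0.00 E0.2210
G1 X23.50 Y24.50 E0.4515
G1 X0.00 Y24.50 E0.6725
G1 X0.00 Y0.00 E0.9029

At z = 6.72 mm: the cube (footprint 23.5×24.5) is included at this height; the cube at (5, 1.5) is not intersected at this z (z outside [1, 6]); Subtracting the remaining from the first: none of the subtracted shapes is present at this height, so the 23.5×24.5 cube is unchanged — 1 connected region. The outline is a single polygon with 4 vertices. Extrusion per mm of travel: 0.25 × 0.24 / (π × 1.425²) = 0.009405. Accumulating E over each segment gives final E = 0.9029.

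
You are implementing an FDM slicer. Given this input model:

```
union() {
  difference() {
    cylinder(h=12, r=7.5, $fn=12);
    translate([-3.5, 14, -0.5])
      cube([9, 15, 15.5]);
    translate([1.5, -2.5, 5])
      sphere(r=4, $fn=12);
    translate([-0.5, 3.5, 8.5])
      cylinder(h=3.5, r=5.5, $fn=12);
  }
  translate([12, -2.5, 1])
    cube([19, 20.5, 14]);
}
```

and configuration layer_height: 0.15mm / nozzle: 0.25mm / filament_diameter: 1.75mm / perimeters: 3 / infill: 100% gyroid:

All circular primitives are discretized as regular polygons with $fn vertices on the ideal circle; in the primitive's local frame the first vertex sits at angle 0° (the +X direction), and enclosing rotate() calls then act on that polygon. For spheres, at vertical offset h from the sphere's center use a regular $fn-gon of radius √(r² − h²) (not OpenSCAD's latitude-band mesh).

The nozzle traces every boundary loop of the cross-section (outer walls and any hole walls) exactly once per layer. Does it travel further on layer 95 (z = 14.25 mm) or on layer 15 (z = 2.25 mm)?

layer 15 (z = 2.25 mm)

Layer 95 (z = 14.25): the cylinder is absent (z outside [0, 12]); the cube at (-3.5, 14) is present — its section is the full 9×15 rectangle (perimeter 48.00 mm); the sphere at (1.5, -2.5) is absent (|z−center|=9.250 > r=4); the cylinder at (-0.5, 3.5) does not reach this height (z outside [8.5, 12]); Taking the first minus the rest: the first operand is absent here, so nothing remains; the 19×20.5 cube at (12, -2.5) contributes its full rectangle (perimeter 79.00 mm); Combining (union): only the 19×20.5 cube at (12, -2.5) is present, so the union is just that shape — boundary = 79.00 mm. So its perimeter = 79.00 mm. Layer 15 (z = 2.25): the r=7.5 cylinder gives a regular 12-gon of circumradius 7.5 (constant along its height) (perimeter = 2·12·7.500·sin(180°/12) = 46.59 mm); the 9×15 cube at (-3.5, 14) contributes its full rectangle (perimeter 48.00 mm); the r=4 sphere at (1.5, -2.5) contributes a regular 12-gon of circumradius √(4²−2.75²) = 2.905 (perimeter = 2·12·2.905·sin(180°/12) = 18.04 mm); the cylinder at (-0.5, 3.5) does not reach this height (z outside [8.5, 12]); After the difference (first − rest): starting from the r=7.5 cylinder, the 9×15 cube at (-3.5, 14) misses the remaining region (no effect); the r=4 sphere at (1.5, -2.5) lies wholly inside it (removes its full 25.31 mm² and its 18.04 mm outline becomes a hole wall) — boundary (outer + 1 inner loop) = 64.63 mm; the cube at (12, -2.5) is present — its section is the full 19×20.5 rectangle (perimeter 79.00 mm); Combining (union): the 2 present regions are separate (no shared area or edge), so areas and boundary lengths simply add and each stays a separate island — boundary (outer + 1 inner loop) = 143.63 mm. So its perimeter = 143.63 mm. Layer 15 is larger (143.63 vs 79.00 mm).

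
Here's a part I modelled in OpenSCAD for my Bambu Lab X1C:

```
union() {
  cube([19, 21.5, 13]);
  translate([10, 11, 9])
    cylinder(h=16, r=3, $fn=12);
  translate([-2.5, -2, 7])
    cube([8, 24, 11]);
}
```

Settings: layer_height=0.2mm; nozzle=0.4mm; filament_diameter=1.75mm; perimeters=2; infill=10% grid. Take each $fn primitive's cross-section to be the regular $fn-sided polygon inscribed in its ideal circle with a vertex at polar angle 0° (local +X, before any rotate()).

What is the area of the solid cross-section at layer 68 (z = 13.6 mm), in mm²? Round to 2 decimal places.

At z = 13.6 mm: the cube is absent (z outside [0, 13]); the r=3 cylinder at (10, 11) contributes a regular 12-gon of circumradius 3 (area = (12/2)·3.000²·sin(360°/12) = 27.00 mm²); the 8×24 cube at (-2.5, -2) contributes its full rectangle (area 192.00 mm²); Combining (union): the 2 present regions are separate (no shared area or edge), so areas and boundary lengths simply add and each stays a separate island — area = 219.00 mm². Overall, the cross-section has 2 separate islands. Net area = 219.00 mm².

219.00 mm²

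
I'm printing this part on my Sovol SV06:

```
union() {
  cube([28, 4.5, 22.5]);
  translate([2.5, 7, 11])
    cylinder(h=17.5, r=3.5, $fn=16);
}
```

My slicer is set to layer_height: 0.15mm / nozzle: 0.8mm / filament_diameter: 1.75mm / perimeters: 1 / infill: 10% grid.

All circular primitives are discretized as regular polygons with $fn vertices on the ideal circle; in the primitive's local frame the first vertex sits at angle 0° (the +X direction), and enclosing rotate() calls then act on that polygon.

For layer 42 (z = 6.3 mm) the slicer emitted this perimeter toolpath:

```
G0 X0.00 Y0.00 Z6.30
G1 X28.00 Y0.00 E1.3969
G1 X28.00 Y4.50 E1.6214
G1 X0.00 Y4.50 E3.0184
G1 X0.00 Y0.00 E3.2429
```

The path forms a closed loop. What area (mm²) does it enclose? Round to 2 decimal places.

126.00 mm²

Apply the shoelace formula to the sequence of (X, Y) vertices; enclosed area = 126.00 mm².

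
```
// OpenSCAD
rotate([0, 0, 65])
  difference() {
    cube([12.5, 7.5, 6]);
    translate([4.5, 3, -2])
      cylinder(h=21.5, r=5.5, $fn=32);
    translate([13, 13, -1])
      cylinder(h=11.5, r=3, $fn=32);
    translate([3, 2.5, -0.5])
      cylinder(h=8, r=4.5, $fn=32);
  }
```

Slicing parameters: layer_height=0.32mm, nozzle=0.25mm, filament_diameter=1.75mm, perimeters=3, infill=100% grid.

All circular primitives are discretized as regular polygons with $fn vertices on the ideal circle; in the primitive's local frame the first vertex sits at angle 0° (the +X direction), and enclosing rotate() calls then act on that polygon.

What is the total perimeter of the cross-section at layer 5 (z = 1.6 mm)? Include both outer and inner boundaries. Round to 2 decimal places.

28.84 mm

At z = 1.6 mm: the cube is present — its section is the full 12.5×7.5 rectangle (perimeter 40.00 mm); the r=5.5 cylinder at (4.5, 3) gives a regular 32-gon of circumradius 5.5 (constant along its height) (perimeter = 2·32·5.500·sin(180°/32) = 34.50 mm); the cylinder at (13, 13): section is a regular 32-gon, circumradius r=3 (perimeter = 2·32·3.000·sin(180°/32) = 18.82 mm); the r=4.5 cylinder at (3, 2.5) contributes a regular 32-gon of circumradius 4.5 (perimeter = 2·32·4.500·sin(180°/32) = 28.23 mm); Subtracting the remaining from the first: starting from the 12.5×7.5 cube, the r=5.5 cylinder at (4.5, 3) partially overlaps it — only the 70.02 mm² overlap (of its 94.42 mm²) is removed, clipping the outline; the r=3 cylinder at (13, 13) misses the remaining region (no effect); the r=4.5 cylinder at (3, 2.5) misses the remaining region (no effect) — boundary = 28.84 mm; (rotated 65° about Z; rotation is an isometry so areas/perimeters/island counts are preserved). Overall, the cross-section has 2 separate islands. Total boundary length (outer) = 28.84 mm.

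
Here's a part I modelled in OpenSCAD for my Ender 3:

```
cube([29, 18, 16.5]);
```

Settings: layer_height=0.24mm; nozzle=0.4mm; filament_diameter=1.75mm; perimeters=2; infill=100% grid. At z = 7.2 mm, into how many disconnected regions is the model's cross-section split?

1

At z = 7.2 mm: the cube is present — its section is the full 29×18 rectangle. The result has 1 disconnected region.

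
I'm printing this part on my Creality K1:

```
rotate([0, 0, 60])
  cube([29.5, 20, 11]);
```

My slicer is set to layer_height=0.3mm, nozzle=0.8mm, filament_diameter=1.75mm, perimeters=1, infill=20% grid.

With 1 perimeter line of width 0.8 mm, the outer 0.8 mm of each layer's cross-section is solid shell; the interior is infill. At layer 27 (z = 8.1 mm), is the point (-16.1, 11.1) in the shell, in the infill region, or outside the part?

shell

At z = 8.1 mm: the 29.5×20 cube contributes its full rectangle; (rotated 60° about Z; rotation is an isometry so areas/perimeters/island counts are preserved). Overall, the cross-section is a single solid region. Undo the 60° rotation: the query point maps to (1.563, 19.493) in the un-rotated model frame. The nearest boundary edge runs (29.50, 20.00)→(0.00, 20.00); distance from the point to it = 0.51 mm. The point is inside the cross-section, 0.51 mm from the nearest boundary — within the 0.8 mm shell band (1 × 0.8).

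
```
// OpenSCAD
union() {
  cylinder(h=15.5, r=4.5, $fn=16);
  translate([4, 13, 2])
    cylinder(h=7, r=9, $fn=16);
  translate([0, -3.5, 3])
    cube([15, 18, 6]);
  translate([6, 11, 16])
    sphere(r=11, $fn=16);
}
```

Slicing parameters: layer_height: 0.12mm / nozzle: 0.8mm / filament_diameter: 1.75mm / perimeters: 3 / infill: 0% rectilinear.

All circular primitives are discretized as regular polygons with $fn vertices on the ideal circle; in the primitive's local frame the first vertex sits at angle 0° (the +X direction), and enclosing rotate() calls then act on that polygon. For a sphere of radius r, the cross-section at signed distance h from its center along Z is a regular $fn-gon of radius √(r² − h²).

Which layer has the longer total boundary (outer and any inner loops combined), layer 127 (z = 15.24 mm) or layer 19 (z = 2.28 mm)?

layer 19 (z = 2.28 mm)

Layer 127 (z = 15.24): the r=4.5 cylinder gives a regular 16-gon of circumradius 4.5 (constant along its height) (perimeter = 2·16·4.500·sin(180°/16) = 28.09 mm); the cylinder at (4, 13) is absent (z outside [2, 9]); the cube at (0, -3.5) does not reach this height (z outside [3, 9]); the r=11 sphere at (6, 11) contributes a regular 16-gon of circumradius √(11²−0.76²) = 10.974 (perimeter = 2·16·10.974·sin(180°/16) = 68.51 mm); Combining (union): the regions partially overlap (shared area 14.40 mm²), so the edge portions inside another operand are dropped and the merged outline is re-measured after clipping — boundary = 79.92 mm. So its perimeter = 79.92 mm. Layer 19 (z = 2.28): the r=4.5 cylinder contributes a regular 16-gon of circumradius 4.5 (perimeter = 2·16·4.500·sin(180°/16) = 28.09 mm); the r=9 cylinder at (4, 13) gives a regular 16-gon of circumradius 9 (constant along its height) (perimeter = 2·16·9.000·sin(180°/16) = 56.19 mm); the cube at (0, -3.5) does not reach this height (z outside [3, 9]); the sphere at (6, 11) is absent (|z−center|=13.720 > r=11); Combining (union): the 2 present regions are separate (no shared area or edge), so areas and boundary lengths simply add and each stays a separate island — boundary = 84.28 mm. So its perimeter = 84.28 mm. Layer 19 is larger (84.28 vs 79.92 mm).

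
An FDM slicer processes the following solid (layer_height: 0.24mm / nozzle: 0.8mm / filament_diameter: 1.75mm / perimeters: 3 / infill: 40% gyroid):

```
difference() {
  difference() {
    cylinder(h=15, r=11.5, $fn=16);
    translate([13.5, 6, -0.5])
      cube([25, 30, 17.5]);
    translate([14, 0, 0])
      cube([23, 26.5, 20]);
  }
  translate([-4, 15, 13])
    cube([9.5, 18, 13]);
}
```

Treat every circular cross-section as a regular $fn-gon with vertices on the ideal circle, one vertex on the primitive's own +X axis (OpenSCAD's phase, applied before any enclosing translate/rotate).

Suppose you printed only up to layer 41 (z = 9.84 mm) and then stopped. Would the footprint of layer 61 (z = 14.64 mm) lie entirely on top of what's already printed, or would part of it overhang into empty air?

Compare the two slices. At z = 9.84: the r=11.5 cylinder contributes a regular 16-gon of circumradius 11.5 (area = (16/2)·11.500²·sin(360°/16) = 404.88 mm²); the 25×30 cube at (13.5, 6) contributes its full rectangle (area 750.00 mm²); the cube at (14, 0) (footprint 23×26.5) is included at this height (area 609.50 mm²); Subtracting the remaining from the first: starting from the r=11.5 cylinder (404.88 mm²), the 25×30 cube at (13.5, 6) misses the remaining region (no effect); the 23×26.5 cube at (14, 0) misses the remaining region (no effect) — area = 404.88 mm²; the cube at (-4, 15) is absent (z outside [13, 26]); Taking the first minus the rest: none of the subtracted shapes is present at this height, so that combined region is unchanged — area = 404.88 mm². At z = 14.64: the r=11.5 cylinder contributes a regular 16-gon of circumradius 11.5 (area = (16/2)·11.500²·sin(360°/16) = 404.88 mm²); the cube at (13.5, 6) (footprint 25×30) is included at this height (area 750.00 mm²); the cube at (14, 0) (footprint 23×26.5) is included at this height (area 609.50 mm²); Taking the first minus the rest: starting from the r=11.5 cylinder (404.88 mm²), the 25×30 cube at (13.5, 6) misses the remaining region (no effect); the 23×26.5 cube at (14, 0) misses the remaining region (no effect) — area = 404.88 mm²; the 9.5×18 cube at (-4, 15) contributes its full rectangle (area 171.00 mm²); Taking the first minus the rest: starting from that combined region (404.88 mm²), the 9.5×18 cube at (-4, 15) misses the remaining region (no effect) — area = 404.88 mm². Checking containment: the cross-section at z = 14.64 is a subset of the cross-section at z = 9.84.

entirely on top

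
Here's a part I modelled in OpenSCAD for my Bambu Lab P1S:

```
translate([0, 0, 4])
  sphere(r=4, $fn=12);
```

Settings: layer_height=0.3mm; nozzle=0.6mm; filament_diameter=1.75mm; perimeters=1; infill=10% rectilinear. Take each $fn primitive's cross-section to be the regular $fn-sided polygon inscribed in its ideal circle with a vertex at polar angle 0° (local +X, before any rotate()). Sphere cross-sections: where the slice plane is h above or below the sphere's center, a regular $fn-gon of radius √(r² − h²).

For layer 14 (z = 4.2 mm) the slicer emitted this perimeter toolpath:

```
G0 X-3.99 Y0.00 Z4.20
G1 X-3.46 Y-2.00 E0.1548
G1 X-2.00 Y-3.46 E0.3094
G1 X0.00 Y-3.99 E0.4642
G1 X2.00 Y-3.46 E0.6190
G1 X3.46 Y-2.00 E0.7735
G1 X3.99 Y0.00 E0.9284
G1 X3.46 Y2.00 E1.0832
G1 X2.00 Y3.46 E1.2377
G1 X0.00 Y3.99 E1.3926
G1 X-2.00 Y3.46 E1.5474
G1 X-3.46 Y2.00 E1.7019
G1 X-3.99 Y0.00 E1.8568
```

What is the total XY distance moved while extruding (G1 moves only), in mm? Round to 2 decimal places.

24.81 mm

Sum the Euclidean lengths of each G1 segment: total = 24.81 mm.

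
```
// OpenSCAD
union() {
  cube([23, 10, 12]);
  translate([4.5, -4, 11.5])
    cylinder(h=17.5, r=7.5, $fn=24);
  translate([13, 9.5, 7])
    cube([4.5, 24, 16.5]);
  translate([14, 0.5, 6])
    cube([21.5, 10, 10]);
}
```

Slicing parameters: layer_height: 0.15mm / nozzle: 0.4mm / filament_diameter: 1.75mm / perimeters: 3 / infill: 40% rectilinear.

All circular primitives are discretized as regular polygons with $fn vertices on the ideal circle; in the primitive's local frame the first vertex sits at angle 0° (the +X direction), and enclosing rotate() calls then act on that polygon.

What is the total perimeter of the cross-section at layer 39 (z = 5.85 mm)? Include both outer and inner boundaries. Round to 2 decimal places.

66.00 mm

At z = 5.85 mm: the cube is present — its section is the full 23×10 rectangle (perimeter 66.00 mm); the cylinder at (4.5, -4) does not reach this height (z outside [11.5, 29]); the cube at (13, 9.5) is absent (z outside [7, 23.5]); the cube at (14, 0.5) does not reach this height (z outside [6, 16]); Merging all regions: only the 23×10 cube is present, so the union is just that shape — boundary = 66.00 mm. Overall, the cross-section is a single solid region. Total boundary length (outer) = 66.00 mm.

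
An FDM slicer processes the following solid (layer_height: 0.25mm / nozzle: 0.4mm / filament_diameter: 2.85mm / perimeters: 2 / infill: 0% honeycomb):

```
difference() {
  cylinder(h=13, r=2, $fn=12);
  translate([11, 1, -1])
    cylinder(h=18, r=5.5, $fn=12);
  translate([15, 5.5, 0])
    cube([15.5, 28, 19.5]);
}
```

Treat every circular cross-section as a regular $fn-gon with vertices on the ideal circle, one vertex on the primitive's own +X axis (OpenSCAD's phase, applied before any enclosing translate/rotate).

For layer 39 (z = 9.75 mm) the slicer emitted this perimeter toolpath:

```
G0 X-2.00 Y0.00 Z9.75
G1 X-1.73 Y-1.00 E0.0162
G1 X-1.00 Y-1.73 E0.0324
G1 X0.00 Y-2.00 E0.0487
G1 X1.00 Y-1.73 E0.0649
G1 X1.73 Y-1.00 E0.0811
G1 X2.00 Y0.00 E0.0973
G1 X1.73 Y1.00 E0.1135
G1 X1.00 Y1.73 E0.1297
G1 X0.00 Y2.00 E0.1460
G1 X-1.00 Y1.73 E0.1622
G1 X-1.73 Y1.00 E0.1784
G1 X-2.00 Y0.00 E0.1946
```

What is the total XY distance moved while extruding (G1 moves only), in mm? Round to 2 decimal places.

12.42 mm

Sum the Euclidean lengths of each G1 segment: total = 12.42 mm.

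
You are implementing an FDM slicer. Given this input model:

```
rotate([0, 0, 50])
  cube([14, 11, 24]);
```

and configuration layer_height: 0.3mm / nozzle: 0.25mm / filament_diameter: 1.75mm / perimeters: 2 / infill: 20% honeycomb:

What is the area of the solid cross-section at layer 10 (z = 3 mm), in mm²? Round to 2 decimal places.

154.00 mm²

At z = 3 mm: the 14×11 cube contributes its full rectangle (area 154.00 mm²); (rotated 50° about Z; rotation is an isometry so areas/perimeters/island counts are preserved). Overall, the cross-section is a single solid region. Net area = 154.00 mm².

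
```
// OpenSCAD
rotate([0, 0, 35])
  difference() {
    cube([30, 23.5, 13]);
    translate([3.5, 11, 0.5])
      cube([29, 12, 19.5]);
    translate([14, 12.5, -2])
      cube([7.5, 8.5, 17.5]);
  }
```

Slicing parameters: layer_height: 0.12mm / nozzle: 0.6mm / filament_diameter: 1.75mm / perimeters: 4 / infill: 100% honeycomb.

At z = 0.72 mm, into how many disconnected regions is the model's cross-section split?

At z = 0.72 mm: the cube is present — its section is the full 30×23.5 rectangle; the cube at (3.5, 11) (footprint 29×12) is included at this height; the 7.5×8.5 cube at (14, 12.5) contributes its full rectangle; Taking the first minus the rest: starting from the 30×23.5 cube, the 29×12 cube at (3.5, 11) partially overlaps it — only the 318.00 mm² overlap (of its 348.00 mm²) is removed, clipping the outline; the 7.5×8.5 cube at (14, 12.5) misses the remaining region (no effect) — 1 connected region; (whole slice rotated 35° about Z — lengths, areas and connectivity unchanged). The result has 1 disconnected region.

1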